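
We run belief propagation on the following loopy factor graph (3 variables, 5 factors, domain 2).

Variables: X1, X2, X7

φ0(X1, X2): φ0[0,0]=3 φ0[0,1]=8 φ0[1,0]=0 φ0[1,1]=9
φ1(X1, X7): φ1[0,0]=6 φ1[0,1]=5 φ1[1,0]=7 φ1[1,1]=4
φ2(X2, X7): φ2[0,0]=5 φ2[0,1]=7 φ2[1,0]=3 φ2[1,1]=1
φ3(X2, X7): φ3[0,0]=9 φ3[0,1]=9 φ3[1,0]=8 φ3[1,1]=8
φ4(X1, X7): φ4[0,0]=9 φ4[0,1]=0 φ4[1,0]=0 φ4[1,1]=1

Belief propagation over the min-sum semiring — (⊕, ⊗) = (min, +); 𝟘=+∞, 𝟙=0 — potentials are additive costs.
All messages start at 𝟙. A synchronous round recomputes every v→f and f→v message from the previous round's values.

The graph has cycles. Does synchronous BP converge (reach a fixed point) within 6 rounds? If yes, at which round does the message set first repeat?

NOT CONVERGED within 6 rounds

init: all messages = 𝟙 over 2 values
r1 m[φ0→X1] = [3, 0]
r1 m[φ0→X2] = [0, 8]
r1 m[φ1→X1] = [5, 4]
r1 m[φ1→X7] = [6, 4]
r1 m[φ2→X2] = [5, 1]
r1 m[φ2→X7] = [3, 1]
r1 m[φ3→X2] = [9, 8]
r1 m[φ3→X7] = [8, 8]
r1 m[φ4→X1] = [0, 0]
r1 m[φ4→X7] = [0, 0]
r1 m[X1→φ0] = [0, 0]
r1 m[X1→φ1] = [0, 0]
r1 m[X1→φ4] = [0, 0]
r1 m[X2→φ0] = [0, 0]
r1 m[X2→φ2] = [0, 0]
r1 m[X2→φ3] = [0, 0]
r1 m[X7→φ1] = [0, 0]
r1 m[X7→φ2] = [0, 0]
r1 m[X7→φ3] = [0, 0]
r1 m[X7→φ4] = [0, 0]
r2 m[φ0→X1] = [3, 0]
r2 m[φ0→X2] = [0, 8]
r2 m[φ1→X1] = [5, 4]
r2 m[φ1→X7] = [6, 4]
r2 m[φ2→X2] = [5, 1]
r2 m[φ2→X7] = [3, 1]
r2 m[φ3→X2] = [9, 8]
r2 m[φ3→X7] = [8, 8]
r2 m[φ4→X1] = [0, 0]
r2 m[φ4→X7] = [0, 0]
r2 m[X1→φ0] = [5, 4]
r2 m[X1→φ1] = [3, 0]
r2 m[X1→φ4] = [8, 4]
r2 m[X2→φ0] = [14, 9]
r2 m[X2→φ2] = [9, 16]
r2 m[X2→φ3] = [5, 9]
r2 m[X7→φ1] = [11, 9]
r2 m[X7→φ2] = [14, 12]
r2 m[X7→φ3] = [9, 5]
r2 m[X7→φ4] = [17, 13]
r3 m[φ0→X1] = [17, 14]
r3 m[φ0→X2] = [4, 13]
r3 m[φ1→X1] = [14, 13]
r3 m[φ1→X7] = [7, 4]
r3 m[φ2→X2] = [19, 13]
r3 m[φ2→X7] = [14, 16]
r3 m[φ3→X2] = [14, 13]
r3 m[φ3→X7] = [14, 14]
r3 m[φ4→X1] = [13, 14]
r3 m[φ4→X7] = [4, 5]
r3 m[X1→φ0] = [5, 4]
r3 m[X1→φ1] = [3, 0]
r3 m[X1→φ4] = [8, 4]
r3 m[X2→φ0] = [14, 9]
r3 m[X2→φ2] = [9, 16]
r3 m[X2→φ3] = [5, 9]
r3 m[X7→φ1] = [11, 9]
r3 m[X7→φ2] = [14, 12]
r3 m[X7→φ3] = [9, 5]
r3 m[X7→φ4] = [17, 13]
r4 m[φ0→X1] = [17, 14]
r4 m[φ0→X2] = [4, 13]
r4 m[φ1→X1] = [14, 13]
r4 m[φ1→X7] = [7, 4]
r4 m[φ2→X2] = [19, 13]
r4 m[φ2→X7] = [14, 16]
r4 m[φ3→X2] = [14, 13]
r4 m[φ3→X7] = [14, 14]
r4 m[φ4→X1] = [13, 14]
r4 m[φ4→X7] = [4, 5]
r4 m[X1→φ0] = [27, 27]
r4 m[X1→φ1] = [30, 28]
r4 m[X1→φ4] = [31, 27]
r4 m[X2→φ0] = [33, 26]
r4 m[X2→φ2] = [18, 26]
r4 m[X2→φ3] = [23, 26]
r4 m[X7→φ1] = [32, 35]
r4 m[X7→φ2] = [25, 23]
r4 m[X7→φ3] = [25, 25]
r4 m[X7→φ4] = [35, 34]
r5 m[φ0→X1] = [34, 33]
r5 m[φ0→X2] = [27, 35]
r5 m[φ1→X1] = [38, 39]
r5 m[φ1→X7] = [35, 32]
r5 m[φ2→X2] = [30, 24]
r5 m[φ2→X7] = [23, 25]
r5 m[φ3→X2] = [34, 33]
r5 m[φ3→X7] = [32, 32]
r5 m[φ4→X1] = [34, 35]
r5 m[φ4→X7] = [27, 28]
r5 m[X1→φ0] = [27, 27]
r5 m[X1→φ1] = [30, 28]
r5 m[X1→φ4] = [31, 27]
r5 m[X2→φ0] = [33, 26]
r5 m[X2→φ2] = [18, 26]
r5 m[X2→φ3] = [23, 26]
r5 m[X7→φ1] = [32, 35]
r5 m[X7→φ2] = [25, 23]
r5 m[X7→φ3] = [25, 25]
r5 m[X7→φ4] = [35, 34]
r6 m[φ0→X1] = [34, 33]
r6 m[φ0→X2] = [27, 35]
r6 m[φ1→X1] = [38, 39]
r6 m[φ1→X7] = [35, 32]
r6 m[φ2→X2] = [30, 24]
r6 m[φ2→X7] = [23, 25]
r6 m[φ3→X2] = [34, 33]
r6 m[φ3→X7] = [32, 32]
r6 m[φ4→X1] = [34, 35]
r6 m[φ4→X7] = [27, 28]
r6 m[X1→φ0] = [72, 74]
r6 m[X1→φ1] = [68, 68]
r6 m[X1→φ4] = [72, 72]
r6 m[X2→φ0] = [64, 57]
r6 m[X2→φ2] = [61, 68]
r6 m[X2→φ3] = [57, 59]
r6 m[X7→φ1] = [82, 85]
r6 m[X7→φ2] = [94, 92]
r6 m[X7→φ3] = [85, 85]
r6 m[X7→φ4] = [90, 89]
no fixed point within 6 rounds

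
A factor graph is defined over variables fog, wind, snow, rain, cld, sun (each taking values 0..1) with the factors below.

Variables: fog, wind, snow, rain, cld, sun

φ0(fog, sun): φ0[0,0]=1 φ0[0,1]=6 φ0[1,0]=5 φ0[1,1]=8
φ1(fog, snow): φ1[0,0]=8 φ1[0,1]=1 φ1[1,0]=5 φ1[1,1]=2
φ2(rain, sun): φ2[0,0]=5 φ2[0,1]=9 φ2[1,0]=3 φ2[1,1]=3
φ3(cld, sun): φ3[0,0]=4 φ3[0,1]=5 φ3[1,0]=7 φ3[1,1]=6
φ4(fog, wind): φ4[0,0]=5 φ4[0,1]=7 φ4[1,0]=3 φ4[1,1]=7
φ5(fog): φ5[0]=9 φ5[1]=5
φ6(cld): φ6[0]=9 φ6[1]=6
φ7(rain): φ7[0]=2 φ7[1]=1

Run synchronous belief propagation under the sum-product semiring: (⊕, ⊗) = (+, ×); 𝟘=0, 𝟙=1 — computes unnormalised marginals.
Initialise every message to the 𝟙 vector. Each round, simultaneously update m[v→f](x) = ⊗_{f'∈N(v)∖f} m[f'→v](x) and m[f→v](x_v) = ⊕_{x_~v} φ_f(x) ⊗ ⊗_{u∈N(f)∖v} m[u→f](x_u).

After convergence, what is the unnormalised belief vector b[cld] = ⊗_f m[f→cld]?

b[cld] = [9431136, 8012004]

init: all messages = 𝟙 over 2 values
r1 m[φ0→fog] = [7, 13]
r1 m[φ0→sun] = [6, 14]
r1 m[φ1→fog] = [9, 7]
r1 m[φ1→snow] = [13, 3]
r1 m[φ2→rain] = [14, 6]
r1 m[φ2→sun] = [8, 12]
r1 m[φ3→cld] = [9, 13]
r1 m[φ3→sun] = [11, 11]
r1 m[φ4→fog] = [12, 10]
r1 m[φ4→wind] = [8, 14]
r1 m[φ5→fog] = [9, 5]
r1 m[φ6→cld] = [9, 6]
r1 m[φ7→rain] = [2, 1]
r1 m[fog→φ0] = [1, 1]
r1 m[fog→φ1] = [1, 1]
r1 m[fog→φ4] = [1, 1]
r1 m[fog→φ5] = [1, 1]
r1 m[wind→φ4] = [1, 1]
r1 m[snow→φ1] = [1, 1]
r1 m[rain→φ2] = [1, 1]
r1 m[rain→φ7] = [1, 1]
r1 m[cld→φ3] = [1, 1]
r1 m[cld→φ6] = [1, 1]
r1 m[sun→φ0] = [1, 1]
r1 m[sun→φ2] = [1, 1]
r1 m[sun→φ3] = [1, 1]
r2 m[φ0→fog] = [7, 13]
r2 m[φ0→sun] = [6, 14]
r2 m[φ1→fog] = [9, 7]
r2 m[φ1→snow] = [13, 3]
r2 m[φ2→rain] = [14, 6]
r2 m[φ2→sun] = [8, 12]
r2 m[φ3→cld] = [9, 13]
r2 m[φ3→sun] = [11, 11]
r2 m[φ4→fog] = [12, 10]
r2 m[φ4→wind] = [8, 14]
r2 m[φ5→fog] = [9, 5]
r2 m[φ6→cld] = [9, 6]
r2 m[φ7→rain] = [2, 1]
r2 m[fog→φ0] = [972, 350]
r2 m[fog→φ1] = [756, 650]
r2 m[fog→φ4] = [567, 455]
r2 m[fog→φ5] = [756, 910]
r2 m[wind→φ4] = [1, 1]
r2 m[snow→φ1] = [1, 1]
r2 m[rain→φ2] = [2, 1]
r2 m[rain→φ7] = [14, 6]
r2 m[cld→φ3] = [9, 6]
r2 m[cld→φ6] = [9, 13]
r2 m[sun→φ0] = [88, 132]
r2 m[sun→φ2] = [66, 154]
r2 m[sun→φ3] = [48, 168]
r3 m[φ0→fog] = [880, 1496]
r3 m[φ0→sun] = [2722, 8632]
r3 m[φ1→fog] = [9, 7]
r3 m[φ1→snow] = [9298, 2056]
r3 m[φ2→rain] = [1716, 660]
r3 m[φ2→sun] = [13, 21]
r3 m[φ3→cld] = [1032, 1344]
r3 m[φ3→sun] = [78, 81]
r3 m[φ4→fog] = [12, 10]
r3 m[φ4→wind] = [4200, 7154]
r3 m[φ5→fog] = [9, 5]
r3 m[φ6→cld] = [9, 6]
r3 m[φ7→rain] = [2, 1]
r3 m[fog→φ0] = [972, 350]
r3 m[fog→φ1] = [756, 650]
r3 m[fog→φ4] = [567, 455]
r3 m[fog→φ5] = [756, 910]
r3 m[wind→φ4] = [1, 1]
r3 m[snow→φ1] = [1, 1]
r3 m[rain→φ2] = [2, 1]
r3 m[rain→φ7] = [14, 6]
r3 m[cld→φ3] = [9, 6]
r3 m[cld→φ6] = [9, 13]
r3 m[sun→φ0] = [88, 132]
r3 m[sun→φ2] = [66, 154]
r3 m[sun→φ3] = [48, 168]
r4 m[φ0→fog] = [880, 1496]
r4 m[φ0→sun] = [2722, 8632]
r4 m[φ1→fog] = [9, 7]
r4 m[φ1→snow] = [9298, 2056]
r4 m[φ2→rain] = [1716, 660]
r4 m[φ2→sun] = [13, 21]
r4 m[φ3→cld] = [1032, 1344]
r4 m[φ3→sun] = [78, 81]
r4 m[φ4→fog] = [12, 10]
r4 m[φ4→wind] = [4200, 7154]
r4 m[φ5→fog] = [9, 5]
r4 m[φ6→cld] = [9, 6]
r4 m[φ7→rain] = [2, 1]
r4 m[fog→φ0] = [972, 350]
r4 m[fog→φ1] = [95040, 74800]
r4 m[fog→φ4] = [71280, 52360]
r4 m[fog→φ5] = [95040, 104720]
r4 m[wind→φ4] = [1, 1]
r4 m[snow→φ1] = [1, 1]
r4 m[rain→φ2] = [2, 1]
r4 m[rain→φ7] = [1716, 660]
r4 m[cld→φ3] = [9, 6]
r4 m[cld→φ6] = [1032, 1344]
r4 m[sun→φ0] = [1014, 1701]
r4 m[sun→φ2] = [212316, 699192]
r4 m[sun→φ3] = [35386, 181272]
r5 m[φ0→fog] = [11220, 18678]
r5 m[φ0→sun] = [2722, 8632]
r5 m[φ1→fog] = [9, 7]
r5 m[φ1→snow] = [1134320, 244640]
r5 m[φ2→rain] = [7354308, 2734524]
r5 m[φ2→sun] = [13, 21]
r5 m[φ3→cld] = [1047904, 1335334]
r5 m[φ3→sun] = [78, 81]
r5 m[φ4→fog] = [12, 10]
r5 m[φ4→wind] = [513480, 865480]
r5 m[φ5→fog] = [9, 5]
r5 m[φ6→cld] = [9, 6]
r5 m[φ7→rain] = [2, 1]
r5 m[fog→φ0] = [972, 350]
r5 m[fog→φ1] = [95040, 74800]
r5 m[fog→φ4] = [71280, 52360]
r5 m[fog→φ5] = [95040, 104720]
r5 m[wind→φ4] = [1, 1]
r5 m[snow→φ1] = [1, 1]
r5 m[rain→φ2] = [2, 1]
r5 m[rain→φ7] = [1716, 660]
r5 m[cld→φ3] = [9, 6]
r5 m[cld→φ6] = [1032, 1344]
r5 m[sun→φ0] = [1014, 1701]
r5 m[sun→φ2] = [212316, 699192]
r5 m[sun→φ3] = [35386, 181272]
r6 m[φ0→fog] = [11220, 18678]
r6 m[φ0→sun] = [2722, 8632]
r6 m[φ1→fog] = [9, 7]
r6 m[φ1→snow] = [1134320, 244640]
r6 m[φ2→rain] = [7354308, 2734524]
r6 m[φ2→sun] = [13, 21]
r6 m[φ3→cld] = [1047904, 1335334]
r6 m[φ3→sun] = [78, 81]
r6 m[φ4→fog] = [12, 10]
r6 m[φ4→wind] = [513480, 865480]
r6 m[φ5→fog] = [9, 5]
r6 m[φ6→cld] = [9, 6]
r6 m[φ7→rain] = [2, 1]
r6 m[fog→φ0] = [972, 350]
r6 m[fog→φ1] = [1211760, 933900]
r6 m[fog→φ4] = [908820, 653730]
r6 m[fog→φ5] = [1211760, 1307460]
r6 m[wind→φ4] = [1, 1]
r6 m[snow→φ1] = [1, 1]
r6 m[rain→φ2] = [2, 1]
r6 m[rain→φ7] = [7354308, 2734524]
r6 m[cld→φ3] = [9, 6]
r6 m[cld→φ6] = [1047904, 1335334]
r6 m[sun→φ0] = [1014, 1701]
r6 m[sun→φ2] = [212316, 699192]
r6 m[sun→φ3] = [35386, 181272]
r7 m[φ0→fog] = [11220, 18678]
r7 m[φ0→sun] = [2722, 8632]
r7 m[φ1→fog] = [9, 7]
r7 m[φ1→snow] = [14363580, 3079560]
r7 m[φ2→rain] = [7354308, 2734524]
r7 m[φ2→sun] = [13, 21]
r7 m[φ3→cld] = [1047904, 1335334]
r7 m[φ3→sun] = [78, 81]
r7 m[φ4→fog] = [12, 10]
r7 m[φ4→wind] = [6505290, 10937850]
r7 m[φ5→fog] = [9, 5]
r7 m[φ6→cld] = [9, 6]
r7 m[φ7→rain] = [2, 1]
r7 m[fog→φ0] = [972, 350]
r7 m[fog→φ1] = [1211760, 933900]
r7 m[fog→φ4] = [908820, 653730]
r7 m[fog→φ5] = [1211760, 1307460]
r7 m[wind→φ4] = [1, 1]
r7 m[snow→φ1] = [1, 1]
r7 m[rain→φ2] = [2, 1]
r7 m[rain→φ7] = [7354308, 2734524]
r7 m[cld→φ3] = [9, 6]
r7 m[cld→φ6] = [1047904, 1335334]
r7 m[sun→φ0] = [1014, 1701]
r7 m[sun→φ2] = [212316, 699192]
r7 m[sun→φ3] = [35386, 181272]
r8 m[φ0→fog] = [11220, 18678]
r8 m[φ0→sun] = [2722, 8632]
r8 m[φ1→fog] = [9, 7]
r8 m[φ1→snow] = [14363580, 3079560]
r8 m[φ2→rain] = [7354308, 2734524]
r8 m[φ2→sun] = [13, 21]
r8 m[φ3→cld] = [1047904, 1335334]
r8 m[φ3→sun] = [78, 81]
r8 m[φ4→fog] = [12, 10]
r8 m[φ4→wind] = [6505290, 10937850]
r8 m[φ5→fog] = [9, 5]
r8 m[φ6→cld] = [9, 6]
r8 m[φ7→rain] = [2, 1]
r8 m[fog→φ0] = [972, 350]
r8 m[fog→φ1] = [1211760, 933900]
r8 m[fog→φ4] = [908820, 653730]
r8 m[fog→φ5] = [1211760, 1307460]
r8 m[wind→φ4] = [1, 1]
r8 m[snow→φ1] = [1, 1]
r8 m[rain→φ2] = [2, 1]
r8 m[rain→φ7] = [7354308, 2734524]
r8 m[cld→φ3] = [9, 6]
r8 m[cld→φ6] = [1047904, 1335334]
r8 m[sun→φ0] = [1014, 1701]
r8 m[sun→φ2] = [212316, 699192]
r8 m[sun→φ3] = [35386, 181272]
fixed point reached at round 8
b[cld] = ⊗ incoming = [9431136, 8012004]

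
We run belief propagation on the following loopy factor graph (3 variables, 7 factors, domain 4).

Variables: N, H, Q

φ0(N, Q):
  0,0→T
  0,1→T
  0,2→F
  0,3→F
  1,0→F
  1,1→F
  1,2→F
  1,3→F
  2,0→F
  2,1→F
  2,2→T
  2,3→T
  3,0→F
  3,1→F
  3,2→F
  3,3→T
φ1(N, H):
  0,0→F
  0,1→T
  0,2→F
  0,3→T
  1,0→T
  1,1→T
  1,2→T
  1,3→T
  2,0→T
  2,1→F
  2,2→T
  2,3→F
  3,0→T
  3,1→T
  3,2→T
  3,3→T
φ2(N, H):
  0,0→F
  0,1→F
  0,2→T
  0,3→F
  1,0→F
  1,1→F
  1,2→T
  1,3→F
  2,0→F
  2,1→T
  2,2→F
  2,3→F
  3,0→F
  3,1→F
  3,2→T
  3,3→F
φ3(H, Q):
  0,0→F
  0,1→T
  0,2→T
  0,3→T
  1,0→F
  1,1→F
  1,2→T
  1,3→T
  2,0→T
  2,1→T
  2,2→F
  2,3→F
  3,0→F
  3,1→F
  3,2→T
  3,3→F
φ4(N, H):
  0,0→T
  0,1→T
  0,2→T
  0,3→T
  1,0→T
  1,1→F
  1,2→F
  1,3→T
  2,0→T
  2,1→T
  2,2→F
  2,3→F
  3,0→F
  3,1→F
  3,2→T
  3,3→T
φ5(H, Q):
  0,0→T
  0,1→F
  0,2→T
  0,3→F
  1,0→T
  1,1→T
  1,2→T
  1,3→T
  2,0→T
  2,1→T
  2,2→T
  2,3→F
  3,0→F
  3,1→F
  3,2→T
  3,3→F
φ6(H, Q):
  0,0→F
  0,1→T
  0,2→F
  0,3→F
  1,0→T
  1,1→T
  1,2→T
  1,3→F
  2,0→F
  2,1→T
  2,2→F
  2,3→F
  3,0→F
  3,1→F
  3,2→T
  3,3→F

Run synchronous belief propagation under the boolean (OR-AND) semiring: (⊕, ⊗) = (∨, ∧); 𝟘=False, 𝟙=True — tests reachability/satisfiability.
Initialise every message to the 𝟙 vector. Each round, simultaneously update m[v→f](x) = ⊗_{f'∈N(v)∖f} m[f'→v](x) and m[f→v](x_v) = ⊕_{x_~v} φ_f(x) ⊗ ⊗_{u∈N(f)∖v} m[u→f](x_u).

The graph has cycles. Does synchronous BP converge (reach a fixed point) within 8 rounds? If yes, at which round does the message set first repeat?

CONVERGED at round 5

init: all messages = 𝟙 over 4 values
r1 m[φ0→N] = [T, F, T, T]
r1 m[φ0→Q] = [T, T, T, T]
r1 m[φ1→N] = [T, T, T, T]
r1 m[φ1→H] = [T, T, T, T]
r1 m[φ2→N] = [T, T, T, T]
r1 m[φ2→H] = [F, T, T, F]
r1 m[φ3→H] = [T, T, T, T]
r1 m[φ3→Q] = [T, T, T, T]
r1 m[φ4→N] = [T, T, T, T]
r1 m[φ4→H] = [T, T, T, T]
r1 m[φ5→H] = [T, T, T, T]
r1 m[φ5→Q] = [T, T, T, T]
r1 m[φ6→H] = [T, T, T, T]
r1 m[φ6→Q] = [T, T, T, F]
r1 m[N→φ0] = [T, T, T, T]
r1 m[N→φ1] = [T, T, T, T]
r1 m[N→φ2] = [T, T, T, T]
r1 m[N→φ4] = [T, T, T, T]
r1 m[H→φ1] = [T, T, T, T]
r1 m[H→φ2] = [T, T, T, T]
r1 m[H→φ3] = [T, T, T, T]
r1 m[H→φ4] = [T, T, T, T]
r1 m[H→φ5] = [T, T, T, T]
r1 m[H→φ6] = [T, T, T, T]
r1 m[Q→φ0] = [T, T, T, T]
r1 m[Q→φ3] = [T, T, T, T]
r1 m[Q→φ5] = [T, T, T, T]
r1 m[Q→φ6] = [T, T, T, T]
r2 m[φ0→N] = [T, F, T, T]
r2 m[φ0→Q] = [T, T, T, T]
r2 m[φ1→N] = [T, T, T, T]
r2 m[φ1→H] = [T, T, T, T]
r2 m[φ2→N] = [T, T, T, T]
r2 m[φ2→H] = [F, T, T, F]
r2 m[φ3→H] = [T, T, T, T]
r2 m[φ3→Q] = [T, T, T, T]
r2 m[φ4→N] = [T, T, T, T]
r2 m[φ4→H] = [T, T, T, T]
r2 m[φ5→H] = [T, T, T, T]
r2 m[φ5→Q] = [T, T, T, T]
r2 m[φ6→H] = [T, T, T, T]
r2 m[φ6→Q] = [T, T, T, F]
r2 m[N→φ0] = [T, T, T, T]
r2 m[N→φ1] = [T, F, T, T]
r2 m[N→φ2] = [T, F, T, T]
r2 m[N→φ4] = [T, F, T, T]
r2 m[H→φ1] = [F, T, T, F]
r2 m[H→φ2] = [T, T, T, T]
r2 m[H→φ3] = [F, T, T, F]
r2 m[H→φ4] = [F, T, T, F]
r2 m[H→φ5] = [F, T, T, F]
r2 m[H→φ6] = [F, T, T, F]
r2 m[Q→φ0] = [T, T, T, F]
r2 m[Q→φ3] = [T, T, T, F]
r2 m[Q→φ5] = [T, T, T, F]
r2 m[Q→φ6] = [T, T, T, T]
r3 m[φ0→N] = [T, F, T, F]
r3 m[φ0→Q] = [T, T, T, T]
r3 m[φ1→N] = [T, T, T, T]
r3 m[φ1→H] = [T, T, T, T]
r3 m[φ2→N] = [T, T, T, T]
r3 m[φ2→H] = [F, T, T, F]
r3 m[φ3→H] = [T, T, T, T]
r3 m[φ3→Q] = [T, T, T, T]
r3 m[φ4→N] = [T, F, T, T]
r3 m[φ4→H] = [T, T, T, T]
r3 m[φ5→H] = [T, T, T, T]
r3 m[φ5→Q] = [T, T, T, T]
r3 m[φ6→H] = [T, T, T, T]
r3 m[φ6→Q] = [T, T, T, F]
r3 m[N→φ0] = [T, T, T, T]
r3 m[N→φ1] = [T, F, T, T]
r3 m[N→φ2] = [T, F, T, T]
r3 m[N→φ4] = [T, F, T, T]
r3 m[H→φ1] = [F, T, T, F]
r3 m[H→φ2] = [T, T, T, T]
r3 m[H→φ3] = [F, T, T, F]
r3 m[H→φ4] = [F, T, T, F]
r3 m[H→φ5] = [F, T, T, F]
r3 m[H→φ6] = [F, T, T, F]
r3 m[Q→φ0] = [T, T, T, F]
r3 m[Q→φ3] = [T, T, T, F]
r3 m[Q→φ5] = [T, T, T, F]
r3 m[Q→φ6] = [T, T, T, T]
r4 m[φ0→N] = [T, F, T, F]
r4 m[φ0→Q] = [T, T, T, T]
r4 m[φ1→N] = [T, T, T, T]
r4 m[φ1→H] = [T, T, T, T]
r4 m[φ2→N] = [T, T, T, T]
r4 m[φ2→H] = [F, T, T, F]
r4 m[φ3→H] = [T, T, T, T]
r4 m[φ3→Q] = [T, T, T, T]
r4 m[φ4→N] = [T, F, T, T]
r4 m[φ4→H] = [T, T, T, T]
r4 m[φ5→H] = [T, T, T, T]
r4 m[φ5→Q] = [T, T, T, T]
r4 m[φ6→H] = [T, T, T, T]
r4 m[φ6→Q] = [T, T, T, F]
r4 m[N→φ0] = [T, F, T, T]
r4 m[N→φ1] = [T, F, T, F]
r4 m[N→φ2] = [T, F, T, F]
r4 m[N→φ4] = [T, F, T, F]
r4 m[H→φ1] = [F, T, T, F]
r4 m[H→φ2] = [T, T, T, T]
r4 m[H→φ3] = [F, T, T, F]
r4 m[H→φ4] = [F, T, T, F]
r4 m[H→φ5] = [F, T, T, F]
r4 m[H→φ6] = [F, T, T, F]
r4 m[Q→φ0] = [T, T, T, F]
r4 m[Q→φ3] = [T, T, T, F]
r4 m[Q→φ5] = [T, T, T, F]
r4 m[Q→φ6] = [T, T, T, T]
r5 m[φ0→N] = [T, F, T, F]
r5 m[φ0→Q] = [T, T, T, T]
r5 m[φ1→N] = [T, T, T, T]
r5 m[φ1→H] = [T, T, T, T]
r5 m[φ2→N] = [T, T, T, T]
r5 m[φ2→H] = [F, T, T, F]
r5 m[φ3→H] = [T, T, T, T]
r5 m[φ3→Q] = [T, T, T, T]
r5 m[φ4→N] = [T, F, T, T]
r5 m[φ4→H] = [T, T, T, T]
r5 m[φ5→H] = [T, T, T, T]
r5 m[φ5→Q] = [T, T, T, T]
r5 m[φ6→H] = [T, T, T, T]
r5 m[φ6→Q] = [T, T, T, F]
r5 m[N→φ0] = [T, F, T, T]
r5 m[N→φ1] = [T, F, T, F]
r5 m[N→φ2] = [T, F, T, F]
r5 m[N→φ4] = [T, F, T, F]
r5 m[H→φ1] = [F, T, T, F]
r5 m[H→φ2] = [T, T, T, T]
r5 m[H→φ3] = [F, T, T, F]
r5 m[H→φ4] = [F, T, T, F]
r5 m[H→φ5] = [F, T, T, F]
r5 m[H→φ6] = [F, T, T, F]
r5 m[Q→φ0] = [T, T, T, F]
r5 m[Q→φ3] = [T, T, T, F]
r5 m[Q→φ5] = [T, T, T, F]
r5 m[Q→φ6] = [T, T, T, T]
fixed point reached at round 5
messages reach a fixed point at round 5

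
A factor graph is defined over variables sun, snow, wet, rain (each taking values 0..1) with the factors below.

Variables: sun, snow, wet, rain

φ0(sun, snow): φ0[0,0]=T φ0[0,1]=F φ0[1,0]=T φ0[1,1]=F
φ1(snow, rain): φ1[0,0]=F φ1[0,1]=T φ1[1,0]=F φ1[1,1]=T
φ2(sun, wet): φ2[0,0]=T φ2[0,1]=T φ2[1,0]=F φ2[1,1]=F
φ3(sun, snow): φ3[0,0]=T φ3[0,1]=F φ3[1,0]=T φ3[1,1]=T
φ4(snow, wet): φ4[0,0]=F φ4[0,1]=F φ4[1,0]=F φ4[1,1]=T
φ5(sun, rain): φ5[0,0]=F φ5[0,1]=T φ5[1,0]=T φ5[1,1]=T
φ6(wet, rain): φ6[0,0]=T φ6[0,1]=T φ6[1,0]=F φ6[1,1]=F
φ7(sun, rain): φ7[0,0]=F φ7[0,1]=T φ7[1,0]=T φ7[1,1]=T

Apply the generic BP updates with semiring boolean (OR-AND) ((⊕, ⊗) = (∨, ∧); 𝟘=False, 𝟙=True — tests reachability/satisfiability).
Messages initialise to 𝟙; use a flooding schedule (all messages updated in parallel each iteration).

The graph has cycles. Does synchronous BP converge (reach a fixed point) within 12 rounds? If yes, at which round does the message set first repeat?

init: all messages = 𝟙 over 2 values
r1 m[φ0→sun] = [T, T]
r1 m[φ0→snow] = [T, F]
r1 m[φ1→snow] = [T, T]
r1 m[φ1→rain] = [F, T]
r1 m[φ2→sun] = [T, F]
r1 m[φ2→wet] = [T, T]
r1 m[φ3→sun] = [T, T]
r1 m[φ3→snow] = [T, T]
r1 m[φ4→snow] = [F, T]
r1 m[φ4→wet] = [F, T]
r1 m[φ5→sun] = [T, T]
r1 m[φ5→rain] = [T, T]
r1 m[φ6→wet] = [T, F]
r1 m[φ6→rain] = [T, T]
r1 m[φ7→sun] = [T, T]
r1 m[φ7→rain] = [T, T]
r1 m[sun→φ0] = [T, T]
r1 m[sun→φ2] = [T, T]
r1 m[sun→φ3] = [T, T]
r1 m[sun→φ5] = [T, T]
r1 m[sun→φ7] = [T, T]
r1 m[snow→φ0] = [T, T]
r1 m[snow→φ1] = [T, T]
r1 m[snow→φ3] = [T, T]
r1 m[snow→φ4] = [T, T]
r1 m[wet→φ2] = [T, T]
r1 m[wet→φ4] = [T, T]
r1 m[wet→φ6] = [T, T]
r1 m[rain→φ1] = [T, T]
r1 m[rain→φ5] = [T, T]
r1 m[rain→φ6] = [T, T]
r1 m[rain→φ7] = [T, T]
r2 m[φ0→sun] = [T, T]
r2 m[φ0→snow] = [T, F]
r2 m[φ1→snow] = [T, T]
r2 m[φ1→rain] = [F, T]
r2 m[φ2→sun] = [T, F]
r2 m[φ2→wet] = [T, T]
r2 m[φ3→sun] = [T, T]
r2 m[φ3→snow] = [T, T]
r2 m[φ4→snow] = [F, T]
r2 m[φ4→wet] = [F, T]
r2 m[φ5→sun] = [T, T]
r2 m[φ5→rain] = [T, T]
r2 m[φ6→wet] = [T, F]
r2 m[φ6→rain] = [T, T]
r2 m[φ7→sun] = [T, T]
r2 m[φ7→rain] = [T, T]
r2 m[sun→φ0] = [T, F]
r2 m[sun→φ2] = [T, T]
r2 m[sun→φ3] = [T, F]
r2 m[sun→φ5] = [T, F]
r2 m[sun→φ7] = [T, F]
r2 m[snow→φ0] = [F, T]
r2 m[snow→φ1] = [F, F]
r2 m[snow→φ3] = [F, F]
r2 m[snow→φ4] = [T, F]
r2 m[wet→φ2] = [F, F]
r2 m[wet→φ4] = [T, F]
r2 m[wet→φ6] = [F, T]
r2 m[rain→φ1] = [T, T]
r2 m[rain→φ5] = [F, T]
r2 m[rain→φ6] = [F, T]
r2 m[rain→φ7] = [F, T]
r3 m[φ0→sun] = [F, F]
r3 m[φ0→snow] = [T, F]
r3 m[φ1→snow] = [T, T]
r3 m[φ1→rain] = [F, F]
r3 m[φ2→sun] = [F, F]
r3 m[φ2→wet] = [T, T]
r3 m[φ3→sun] = [F, F]
r3 m[φ3→snow] = [T, F]
r3 m[φ4→snow] = [F, F]
r3 m[φ4→wet] = [F, F]
r3 m[φ5→sun] = [T, T]
r3 m[φ5→rain] = [F, T]
r3 m[φ6→wet] = [T, F]
r3 m[φ6→rain] = [F, F]
r3 m[φ7→sun] = [T, T]
r3 m[φ7→rain] = [F, T]
r3 m[sun→φ0] = [T, F]
r3 m[sun→φ2] = [T, T]
r3 m[sun→φ3] = [T, F]
r3 m[sun→φ5] = [T, F]
r3 m[sun→φ7] = [T, F]
r3 m[snow→φ0] = [F, T]
r3 m[snow→φ1] = [F, F]
r3 m[snow→φ3] = [F, F]
r3 m[snow→φ4] = [T, F]
r3 m[wet→φ2] = [F, F]
r3 m[wet→φ4] = [T, F]
r3 m[wet→φ6] = [F, T]
r3 m[rain→φ1] = [T, T]
r3 m[rain→φ5] = [F, T]
r3 m[rain→φ6] = [F, T]
r3 m[rain→φ7] = [F, T]
r4 m[φ0→sun] = [F, F]
r4 m[φ0→snow] = [T, F]
r4 m[φ1→snow] = [T, T]
r4 m[φ1→rain] = [F, F]
r4 m[φ2→sun] = [F, F]
r4 m[φ2→wet] = [T, T]
r4 m[φ3→sun] = [F, F]
r4 m[φ3→snow] = [T, F]
r4 m[φ4→snow] = [F, F]
r4 m[φ4→wet] = [F, F]
r4 m[φ5→sun] = [T, T]
r4 m[φ5→rain] = [F, T]
r4 m[φ6→wet] = [T, F]
r4 m[φ6→rain] = [F, F]
r4 m[φ7→sun] = [T, T]
r4 m[φ7→rain] = [F, T]
r4 m[sun→φ0] = [F, F]
r4 m[sun→φ2] = [F, F]
r4 m[sun→φ3] = [F, F]
r4 m[sun→φ5] = [F, F]
r4 m[sun→φ7] = [F, F]
r4 m[snow→φ0] = [F, F]
r4 m[snow→φ1] = [F, F]
r4 m[snow→φ3] = [F, F]
r4 m[snow→φ4] = [T, F]
r4 m[wet→φ2] = [F, F]
r4 m[wet→φ4] = [T, F]
r4 m[wet→φ6] = [F, F]
r4 m[rain→φ1] = [F, F]
r4 m[rain→φ5] = [F, F]
r4 m[rain→φ6] = [F, F]
r4 m[rain→φ7] = [F, F]
r5 m[φ0→sun] = [F, F]
r5 m[φ0→snow] = [F, F]
r5 m[φ1→snow] = [F, F]
r5 m[φ1→rain] = [F, F]
r5 m[φ2→sun] = [F, F]
r5 m[φ2→wet] = [F, F]
r5 m[φ3→sun] = [F, F]
r5 m[φ3→snow] = [F, F]
r5 m[φ4→snow] = [F, F]
r5 m[φ4→wet] = [F, F]
r5 m[φ5→sun] = [F, F]
r5 m[φ5→rain] = [F, F]
r5 m[φ6→wet] = [F, F]
r5 m[φ6→rain] = [F, F]
r5 m[φ7→sun] = [F, F]
r5 m[φ7→rain] = [F, F]
r5 m[sun→φ0] = [F, F]
r5 m[sun→φ2] = [F, F]
r5 m[sun→φ3] = [F, F]
r5 m[sun→φ5] = [F, F]
r5 m[sun→φ7] = [F, F]
r5 m[snow→φ0] = [F, F]
r5 m[snow→φ1] = [F, F]
r5 m[snow→φ3] = [F, F]
r5 m[snow→φ4] = [T, F]
r5 m[wet→φ2] = [F, F]
r5 m[wet→φ4] = [T, F]
r5 m[wet→φ6] = [F, F]
r5 m[rain→φ1] = [F, F]
r5 m[rain→φ5] = [F, F]
r5 m[rain→φ6] = [F, F]
r5 m[rain→φ7] = [F, F]
r6 m[φ0→sun] = [F, F]
r6 m[φ0→snow] = [F, F]
r6 m[φ1→snow] = [F, F]
r6 m[φ1→rain] = [F, F]
r6 m[φ2→sun] = [F, F]
r6 m[φ2→wet] = [F, F]
r6 m[φ3→sun] = [F, F]
r6 m[φ3→snow] = [F, F]
r6 m[φ4→snow] = [F, F]
r6 m[φ4→wet] = [F, F]
r6 m[φ5→sun] = [F, F]
r6 m[φ5→rain] = [F, F]
r6 m[φ6→wet] = [F, F]
r6 m[φ6→rain] = [F, F]
r6 m[φ7→sun] = [F, F]
r6 m[φ7→rain] = [F, F]
r6 m[sun→φ0] = [F, F]
r6 m[sun→φ2] = [F, F]
r6 m[sun→φ3] = [F, F]
r6 m[sun→φ5] = [F, F]
r6 m[sun→φ7] = [F, F]
r6 m[snow→φ0] = [F, F]
r6 m[snow→φ1] = [F, F]
r6 m[snow→φ3] = [F, F]
r6 m[snow→φ4] = [F, F]
r6 m[wet→φ2] = [F, F]
r6 m[wet→φ4] = [F, F]
r6 m[wet→φ6] = [F, F]
r6 m[rain→φ1] = [F, F]
r6 m[rain→φ5] = [F, F]
r6 m[rain→φ6] = [F, F]
r6 m[rain→φ7] = [F, F]
r7 m[φ0→sun] = [F, F]
r7 m[φ0→snow] = [F, F]
r7 m[φ1→snow] = [F, F]
r7 m[φ1→rain] = [F, F]
r7 m[φ2→sun] = [F, F]
r7 m[φ2→wet] = [F, F]
r7 m[φ3→sun] = [F, F]
r7 m[φ3→snow] = [F, F]
r7 m[φ4→snow] = [F, F]
r7 m[φ4→wet] = [F, F]
r7 m[φ5→sun] = [F, F]
r7 m[φ5→rain] = [F, F]
r7 m[φ6→wet] = [F, F]
r7 m[φ6→rain] = [F, F]
r7 m[φ7→sun] = [F, F]
r7 m[φ7→rain] = [F, F]
r7 m[sun→φ0] = [F, F]
r7 m[sun→φ2] = [F, F]
r7 m[sun→φ3] = [F, F]
r7 m[sun→φ5] = [F, F]
r7 m[sun→φ7] = [F, F]
r7 m[snow→φ0] = [F, F]
r7 m[snow→φ1] = [F, F]
r7 m[snow→φ3] = [F, F]
r7 m[snow→φ4] = [F, F]
r7 m[wet→φ2] = [F, F]
r7 m[wet→φ4] = [F, F]
r7 m[wet→φ6] = [F, F]
r7 m[rain→φ1] = [F, F]
r7 m[rain→φ5] = [F, F]
r7 m[rain→φ6] = [F, F]
r7 m[rain→φ7] = [F, F]
fixed point reached at round 7
messages reach a fixed point at round 7

CONVERGED at round 7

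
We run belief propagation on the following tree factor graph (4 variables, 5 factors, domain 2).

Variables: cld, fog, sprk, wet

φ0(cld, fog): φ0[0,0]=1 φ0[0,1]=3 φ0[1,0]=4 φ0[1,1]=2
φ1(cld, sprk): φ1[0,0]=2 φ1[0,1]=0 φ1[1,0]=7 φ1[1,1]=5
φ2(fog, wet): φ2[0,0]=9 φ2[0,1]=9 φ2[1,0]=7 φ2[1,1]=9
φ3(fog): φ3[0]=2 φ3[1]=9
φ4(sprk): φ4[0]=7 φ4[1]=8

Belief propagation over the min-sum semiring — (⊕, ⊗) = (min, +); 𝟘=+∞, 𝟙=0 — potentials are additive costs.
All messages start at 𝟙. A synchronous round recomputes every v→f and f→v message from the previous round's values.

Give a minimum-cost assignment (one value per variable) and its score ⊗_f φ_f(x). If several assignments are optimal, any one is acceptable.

assignment: (cld=0, fog=0, sprk=1, wet=0); score = 20

init: all messages = 𝟙 over 2 values
r1 m[φ0→cld] = [1, 2]
r1 m[φ0→fog] = [1, 2]
r1 m[φ1→cld] = [0, 5]
r1 m[φ1→sprk] = [2, 0]
r1 m[φ2→fog] = [9, 7]
r1 m[φ2→wet] = [7, 9]
r1 m[φ3→fog] = [2, 9]
r1 m[φ4→sprk] = [7, 8]
r1 m[cld→φ0] = [0, 0]
r1 m[cld→φ1] = [0, 0]
r1 m[fog→φ0] = [0, 0]
r1 m[fog→φ2] = [0, 0]
r1 m[fog→φ3] = [0, 0]
r1 m[sprk→φ1] = [0, 0]
r1 m[sprk→φ4] = [0, 0]
r1 m[wet→φ2] = [0, 0]
r2 m[φ0→cld] = [1, 2]
r2 m[φ0→fog] = [1, 2]
r2 m[φ1→cld] = [0, 5]
r2 m[φ1→sprk] = [2, 0]
r2 m[φ2→fog] = [9, 7]
r2 m[φ2→wet] = [7, 9]
r2 m[φ3→fog] = [2, 9]
r2 m[φ4→sprk] = [7, 8]
r2 m[cld→φ0] = [0, 5]
r2 m[cld→φ1] = [1, 2]
r2 m[fog→φ0] = [11, 16]
r2 m[fog→φ2] = [3, 11]
r2 m[fog→φ3] = [10, 9]
r2 m[sprk→φ1] = [7, 8]
r2 m[sprk→φ4] = [2, 0]
r2 m[wet→φ2] = [0, 0]
r3 m[φ0→cld] = [12, 15]
r3 m[φ0→fog] = [1, 3]
r3 m[φ1→cld] = [8, 13]
r3 m[φ1→sprk] = [3, 1]
r3 m[φ2→fog] = [9, 7]
r3 m[φ2→wet] = [12, 12]
r3 m[φ3→fog] = [2, 9]
r3 m[φ4→sprk] = [7, 8]
r3 m[cld→φ0] = [0, 5]
r3 m[cld→φ1] = [1, 2]
r3 m[fog→φ0] = [11, 16]
r3 m[fog→φ2] = [3, 11]
r3 m[fog→φ3] = [10, 9]
r3 m[sprk→φ1] = [7, 8]
r3 m[sprk→φ4] = [2, 0]
r3 m[wet→φ2] = [0, 0]
r4 m[φ0→cld] = [12, 15]
r4 m[φ0→fog] = [1, 3]
r4 m[φ1→cld] = [8, 13]
r4 m[φ1→sprk] = [3, 1]
r4 m[φ2→fog] = [9, 7]
r4 m[φ2→wet] = [12, 12]
r4 m[φ3→fog] = [2, 9]
r4 m[φ4→sprk] = [7, 8]
r4 m[cld→φ0] = [8, 13]
r4 m[cld→φ1] = [12, 15]
r4 m[fog→φ0] = [11, 16]
r4 m[fog→φ2] = [3, 12]
r4 m[fog→φ3] = [10, 10]
r4 m[sprk→φ1] = [7, 8]
r4 m[sprk→φ4] = [3, 1]
r4 m[wet→φ2] = [0, 0]
r5 m[φ0→cld] = [12, 15]
r5 m[φ0→fog] = [9, 11]
r5 m[φ1→cld] = [8, 13]
r5 m[φ1→sprk] = [14, 12]
r5 m[φ2→fog] = [9, 7]
r5 m[φ2→wet] = [12, 12]
r5 m[φ3→fog] = [2, 9]
r5 m[φ4→sprk] = [7, 8]
r5 m[cld→φ0] = [8, 13]
r5 m[cld→φ1] = [12, 15]
r5 m[fog→φ0] = [11, 16]
r5 m[fog→φ2] = [3, 12]
r5 m[fog→φ3] = [10, 10]
r5 m[sprk→φ1] = [7, 8]
r5 m[sprk→φ4] = [3, 1]
r5 m[wet→φ2] = [0, 0]
r6 m[φ0→cld] = [12, 15]
r6 m[φ0→fog] = [9, 11]
r6 m[φ1→cld] = [8, 13]
r6 m[φ1→sprk] = [14, 12]
r6 m[φ2→fog] = [9, 7]
r6 m[φ2→wet] = [12, 12]
r6 m[φ3→fog] = [2, 9]
r6 m[φ4→sprk] = [7, 8]
r6 m[cld→φ0] = [8, 13]
r6 m[cld→φ1] = [12, 15]
r6 m[fog→φ0] = [11, 16]
r6 m[fog→φ2] = [11, 20]
r6 m[fog→φ3] = [18, 18]
r6 m[sprk→φ1] = [7, 8]
r6 m[sprk→φ4] = [14, 12]
r6 m[wet→φ2] = [0, 0]
r7 m[φ0→cld] = [12, 15]
r7 m[φ0→fog] = [9, 11]
r7 m[φ1→cld] = [8, 13]
r7 m[φ1→sprk] = [14, 12]
r7 m[φ2→fog] = [9, 7]
r7 m[φ2→wet] = [20, 20]
r7 m[φ3→fog] = [2, 9]
r7 m[φ4→sprk] = [7, 8]
r7 m[cld→φ0] = [8, 13]
r7 m[cld→φ1] = [12, 15]
r7 m[fog→φ0] = [11, 16]
r7 m[fog→φ2] = [11, 20]
r7 m[fog→φ3] = [18, 18]
r7 m[sprk→φ1] = [7, 8]
r7 m[sprk→φ4] = [14, 12]
r7 m[wet→φ2] = [0, 0]
r8 m[φ0→cld] = [12, 15]
r8 m[φ0→fog] = [9, 11]
r8 m[φ1→cld] = [8, 13]
r8 m[φ1→sprk] = [14, 12]
r8 m[φ2→fog] = [9, 7]
r8 m[φ2→wet] = [20, 20]
r8 m[φ3→fog] = [2, 9]
r8 m[φ4→sprk] = [7, 8]
r8 m[cld→φ0] = [8, 13]
r8 m[cld→φ1] = [12, 15]
r8 m[fog→φ0] = [11, 16]
r8 m[fog→φ2] = [11, 20]
r8 m[fog→φ3] = [18, 18]
r8 m[sprk→φ1] = [7, 8]
r8 m[sprk→φ4] = [14, 12]
r8 m[wet→φ2] = [0, 0]
fixed point reached at round 8
traceback from cld: (cld=0, fog=0, sprk=1, wet=0), score=20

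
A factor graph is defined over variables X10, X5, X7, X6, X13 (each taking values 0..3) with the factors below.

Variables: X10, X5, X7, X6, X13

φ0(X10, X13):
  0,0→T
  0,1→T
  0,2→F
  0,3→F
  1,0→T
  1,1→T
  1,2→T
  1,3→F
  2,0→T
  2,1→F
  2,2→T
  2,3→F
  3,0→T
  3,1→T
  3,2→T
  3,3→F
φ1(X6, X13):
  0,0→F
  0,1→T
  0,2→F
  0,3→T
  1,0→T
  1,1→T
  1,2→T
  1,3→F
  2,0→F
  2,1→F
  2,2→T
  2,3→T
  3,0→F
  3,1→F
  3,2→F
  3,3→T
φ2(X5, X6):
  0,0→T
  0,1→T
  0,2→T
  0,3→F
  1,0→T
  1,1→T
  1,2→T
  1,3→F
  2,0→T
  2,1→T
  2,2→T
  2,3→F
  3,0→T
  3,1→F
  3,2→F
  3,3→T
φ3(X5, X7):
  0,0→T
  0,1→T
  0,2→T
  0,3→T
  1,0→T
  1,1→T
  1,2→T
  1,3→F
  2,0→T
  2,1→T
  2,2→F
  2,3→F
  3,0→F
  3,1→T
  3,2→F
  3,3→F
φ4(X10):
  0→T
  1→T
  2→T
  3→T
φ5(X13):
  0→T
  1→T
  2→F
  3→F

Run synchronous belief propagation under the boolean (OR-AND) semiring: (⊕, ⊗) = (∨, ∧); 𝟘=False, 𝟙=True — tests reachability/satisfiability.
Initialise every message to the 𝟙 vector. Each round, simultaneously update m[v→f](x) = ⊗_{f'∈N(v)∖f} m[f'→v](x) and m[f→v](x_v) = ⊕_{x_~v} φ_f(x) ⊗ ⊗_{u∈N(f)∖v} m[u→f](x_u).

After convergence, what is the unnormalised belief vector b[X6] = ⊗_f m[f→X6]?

init: all messages = 𝟙 over 4 values
r1 m[φ0→X10] = [T, T, T, T]
r1 m[φ0→X13] = [T, T, T, F]
r1 m[φ1→X6] = [T, T, T, T]
r1 m[φ1→X13] = [T, T, T, T]
r1 m[φ2→X5] = [T, T, T, T]
r1 m[φ2→X6] = [T, T, T, T]
r1 m[φ3→X5] = [T, T, T, T]
r1 m[φ3→X7] = [T, T, T, T]
r1 m[φ4→X10] = [T, T, T, T]
r1 m[φ5→X13] = [T, T, F, F]
r1 m[X10→φ0] = [T, T, T, T]
r1 m[X10→φ4] = [T, T, T, T]
r1 m[X5→φ2] = [T, T, T, T]
r1 m[X5→φ3] = [T, T, T, T]
r1 m[X7→φ3] = [T, T, T, T]
r1 m[X6→φ1] = [T, T, T, T]
r1 m[X6→φ2] = [T, T, T, T]
r1 m[X13→φ0] = [T, T, T, T]
r1 m[X13→φ1] = [T, T, T, T]
r1 m[X13→φ5] = [T, T, T, T]
r2 m[φ0→X10] = [T, T, T, T]
r2 m[φ0→X13] = [T, T, T, F]
r2 m[φ1→X6] = [T, T, T, T]
r2 m[φ1→X13] = [T, T, T, T]
r2 m[φ2→X5] = [T, T, T, T]
r2 m[φ2→X6] = [T, T, T, T]
r2 m[φ3→X5] = [T, T, T, T]
r2 m[φ3→X7] = [T, T, T, T]
r2 m[φ4→X10] = [T, T, T, T]
r2 m[φ5→X13] = [T, T, F, F]
r2 m[X10→φ0] = [T, T, T, T]
r2 m[X10→φ4] = [T, T, T, T]
r2 m[X5→φ2] = [T, T, T, T]
r2 m[X5→φ3] = [T, T, T, T]
r2 m[X7→φ3] = [T, T, T, T]
r2 m[X6→φ1] = [T, T, T, T]
r2 m[X6→φ2] = [T, T, T, T]
r2 m[X13→φ0] = [T, T, F, F]
r2 m[X13→φ1] = [T, T, F, F]
r2 m[X13→φ5] = [T, T, T, F]
r3 m[φ0→X10] = [T, T, T, T]
r3 m[φ0→X13] = [T, T, T, F]
r3 m[φ1→X6] = [T, T, F, F]
r3 m[φ1→X13] = [T, T, T, T]
r3 m[φ2→X5] = [T, T, T, T]
r3 m[φ2→X6] = [T, T, T, T]
r3 m[φ3→X5] = [T, T, T, T]
r3 m[φ3→X7] = [T, T, T, T]
r3 m[φ4→X10] = [T, T, T, T]
r3 m[φ5→X13] = [T, T, F, F]
r3 m[X10→φ0] = [T, T, T, T]
r3 m[X10→φ4] = [T, T, T, T]
r3 m[X5→φ2] = [T, T, T, T]
r3 m[X5→φ3] = [T, T, T, T]
r3 m[X7→φ3] = [T, T, T, T]
r3 m[X6→φ1] = [T, T, T, T]
r3 m[X6→φ2] = [T, T, T, T]
r3 m[X13→φ0] = [T, T, F, F]
r3 m[X13→φ1] = [T, T, F, F]
r3 m[X13→φ5] = [T, T, T, F]
r4 m[φ0→X10] = [T, T, T, T]
r4 m[φ0→X13] = [T, T, T, F]
r4 m[φ1→X6] = [T, T, F, F]
r4 m[φ1→X13] = [T, T, T, T]
r4 m[φ2→X5] = [T, T, T, T]
r4 m[φ2→X6] = [T, T, T, T]
r4 m[φ3→X5] = [T, T, T, T]
r4 m[φ3→X7] = [T, T, T, T]
r4 m[φ4→X10] = [T, T, T, T]
r4 m[φ5→X13] = [T, T, F, F]
r4 m[X10→φ0] = [T, T, T, T]
r4 m[X10→φ4] = [T, T, T, T]
r4 m[X5→φ2] = [T, T, T, T]
r4 m[X5→φ3] = [T, T, T, T]
r4 m[X7→φ3] = [T, T, T, T]
r4 m[X6→φ1] = [T, T, T, T]
r4 m[X6→φ2] = [T, T, F, F]
r4 m[X13→φ0] = [T, T, F, F]
r4 m[X13→φ1] = [T, T, F, F]
r4 m[X13→φ5] = [T, T, T, F]
r5 m[φ0→X10] = [T, T, T, T]
r5 m[φ0→X13] = [T, T, T, F]
r5 m[φ1→X6] = [T, T, F, F]
r5 m[φ1→X13] = [T, T, T, T]
r5 m[φ2→X5] = [T, T, T, T]
r5 m[φ2→X6] = [T, T, T, T]
r5 m[φ3→X5] = [T, T, T, T]
r5 m[φ3→X7] = [T, T, T, T]
r5 m[φ4→X10] = [T, T, T, T]
r5 m[φ5→X13] = [T, T, F, F]
r5 m[X10→φ0] = [T, T, T, T]
r5 m[X10→φ4] = [T, T, T, T]
r5 m[X5→φ2] = [T, T, T, T]
r5 m[X5→φ3] = [T, T, T, T]
r5 m[X7→φ3] = [T, T, T, T]
r5 m[X6→φ1] = [T, T, T, T]
r5 m[X6→φ2] = [T, T, F, F]
r5 m[X13→φ0] = [T, T, F, F]
r5 m[X13→φ1] = [T, T, F, F]
r5 m[X13→φ5] = [T, T, T, F]
fixed point reached at round 5
b[X6] = ⊗ incoming = [T, T, F, F]

b[X6] = [T, T, F, F]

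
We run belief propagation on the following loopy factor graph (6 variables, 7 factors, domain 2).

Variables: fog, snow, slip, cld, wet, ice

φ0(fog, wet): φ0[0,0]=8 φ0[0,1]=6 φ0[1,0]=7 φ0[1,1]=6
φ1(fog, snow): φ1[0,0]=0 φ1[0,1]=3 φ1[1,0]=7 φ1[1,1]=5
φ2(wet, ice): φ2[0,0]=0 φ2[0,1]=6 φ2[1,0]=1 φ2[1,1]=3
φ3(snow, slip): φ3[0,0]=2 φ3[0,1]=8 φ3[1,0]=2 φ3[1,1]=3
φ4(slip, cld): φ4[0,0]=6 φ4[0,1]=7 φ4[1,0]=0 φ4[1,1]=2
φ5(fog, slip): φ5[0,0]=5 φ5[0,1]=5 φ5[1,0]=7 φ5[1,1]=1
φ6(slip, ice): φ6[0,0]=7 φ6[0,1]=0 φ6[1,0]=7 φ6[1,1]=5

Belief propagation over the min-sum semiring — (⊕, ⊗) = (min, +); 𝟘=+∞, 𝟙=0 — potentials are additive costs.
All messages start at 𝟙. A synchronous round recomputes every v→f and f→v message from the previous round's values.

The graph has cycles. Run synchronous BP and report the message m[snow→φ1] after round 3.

message @ round 3 = [2, 2]

init: all messages = 𝟙 over 2 values
r1 m[φ0→fog] = [6, 6]
r1 m[φ0→wet] = [7, 6]
r1 m[φ1→fog] = [0, 5]
r1 m[φ1→snow] = [0, 3]
r1 m[φ2→wet] = [0, 1]
r1 m[φ2→ice] = [0, 3]
r1 m[φ3→snow] = [2, 2]
r1 m[φ3→slip] = [2, 3]
r1 m[φ4→slip] = [6, 0]
r1 m[φ4→cld] = [0, 2]
r1 m[φ5→fog] = [5, 1]
r1 m[φ5→slip] = [5, 1]
r1 m[φ6→slip] = [0, 5]
r1 m[φ6→ice] = [7, 0]
r1 m[fog→φ0] = [0, 0]
r1 m[fog→φ1] = [0, 0]
r1 m[fog→φ5] = [0, 0]
r1 m[snow→φ1] = [0, 0]
r1 m[snow→φ3] = [0, 0]
r1 m[slip→φ3] = [0, 0]
r1 m[slip→φ4] = [0, 0]
r1 m[slip→φ5] = [0, 0]
r1 m[slip→φ6] = [0, 0]
r1 m[cld→φ4] = [0, 0]
r1 m[wet→φ0] = [0, 0]
r1 m[wet→φ2] = [0, 0]
r1 m[ice→φ2] = [0, 0]
r1 m[ice→φ6] = [0, 0]
r2 m[φ0→fog] = [6, 6]
r2 m[φ0→wet] = [7, 6]
r2 m[φ1→fog] = [0, 5]
r2 m[φ1→snow] = [0, 3]
r2 m[φ2→wet] = [0, 1]
r2 m[φ2→ice] = [0, 3]
r2 m[φ3→snow] = [2, 2]
r2 m[φ3→slip] = [2, 3]
r2 m[φ4→slip] = [6, 0]
r2 m[φ4→cld] = [0, 2]
r2 m[φ5→fog] = [5, 1]
r2 m[φ5→slip] = [5, 1]
r2 m[φ6→slip] = [0, 5]
r2 m[φ6→ice] = [7, 0]
r2 m[fog→φ0] = [5, 6]
r2 m[fog→φ1] = [11, 7]
r2 m[fog→φ5] = [6, 11]
r2 m[snow→φ1] = [2, 2]
r2 m[snow→φ3] = [0, 3]
r2 m[slip→φ3] = [11, 6]
r2 m[slip→φ4] = [7, 9]
r2 m[slip→φ5] = [8, 8]
r2 m[slip→φ6] = [13, 4]
r2 m[cld→φ4] = [0, 0]
r2 m[wet→φ0] = [0, 1]
r2 m[wet→φ2] = [7, 6]
r2 m[ice→φ2] = [7, 0]
r2 m[ice→φ6] = [0, 3]
r3 m[φ0→fog] = [7, 7]
r3 m[φ0→wet] = [13, 11]
r3 m[φ1→fog] = [2, 7]
r3 m[φ1→snow] = [11, 12]
r3 m[φ2→wet] = [6, 3]
r3 m[φ2→ice] = [7, 9]
r3 m[φ3→snow] = [13, 9]
r3 m[φ3→slip] = [2, 6]
r3 m[φ4→slip] = [6, 0]
r3 m[φ4→cld] = [9, 11]
r3 m[φ5→fog] = [13, 9]
r3 m[φ5→slip] = [11, 11]
r3 m[φ6→slip] = [3, 7]
r3 m[φ6→ice] = [11, 9]
r3 m[fog→φ0] = [5, 6]
r3 m[fog→φ1] = [11, 7]
r3 m[fog→φ5] = [6, 11]
r3 m[snow→φ1] = [2, 2]
r3 m[snow→φ3] = [0, 3]
r3 m[slip→φ3] = [11, 6]
r3 m[slip→φ4] = [7, 9]
r3 m[slip→φ5] = [8, 8]
r3 m[slip→φ6] = [13, 4]
r3 m[cld→φ4] = [0, 0]
r3 m[wet→φ0] = [0, 1]
r3 m[wet→φ2] = [7, 6]
r3 m[ice→φ2] = [7, 0]
r3 m[ice→φ6] = [0, 3]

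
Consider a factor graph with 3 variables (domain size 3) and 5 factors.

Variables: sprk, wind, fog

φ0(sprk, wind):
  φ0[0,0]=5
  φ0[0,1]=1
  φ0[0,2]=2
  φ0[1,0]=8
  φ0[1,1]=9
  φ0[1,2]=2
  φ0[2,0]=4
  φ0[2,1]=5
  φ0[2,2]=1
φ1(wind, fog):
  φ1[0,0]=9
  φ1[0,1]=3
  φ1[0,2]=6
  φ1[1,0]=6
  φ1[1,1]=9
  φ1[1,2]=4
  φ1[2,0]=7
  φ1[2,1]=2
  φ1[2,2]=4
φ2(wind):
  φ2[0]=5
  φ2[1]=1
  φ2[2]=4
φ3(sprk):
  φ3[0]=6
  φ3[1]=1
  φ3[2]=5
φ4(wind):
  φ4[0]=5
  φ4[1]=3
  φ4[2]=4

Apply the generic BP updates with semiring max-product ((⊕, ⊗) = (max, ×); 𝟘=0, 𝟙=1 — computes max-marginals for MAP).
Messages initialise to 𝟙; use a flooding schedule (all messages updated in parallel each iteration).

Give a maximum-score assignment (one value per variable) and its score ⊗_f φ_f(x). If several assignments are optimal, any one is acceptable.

assignment: (sprk=0, wind=0, fog=0); score = 6750

init: all messages = 𝟙 over 3 values
r1 m[φ0→sprk] = [5, 9, 5]
r1 m[φ0→wind] = [8, 9, 2]
r1 m[φ1→wind] = [9, 9, 7]
r1 m[φ1→fog] = [9, 9, 6]
r1 m[φ2→wind] = [5, 1, 4]
r1 m[φ3→sprk] = [6, 1, 5]
r1 m[φ4→wind] = [5, 3, 4]
r1 m[sprk→φ0] = [1, 1, 1]
r1 m[sprk→φ3] = [1, 1, 1]
r1 m[wind→φ0] = [1, 1, 1]
r1 m[wind→φ1] = [1, 1, 1]
r1 m[wind→φ2] = [1, 1, 1]
r1 m[wind→φ4] = [1, 1, 1]
r1 m[fog→φ1] = [1, 1, 1]
r2 m[φ0→sprk] = [5, 9, 5]
r2 m[φ0→wind] = [8, 9, 2]
r2 m[φ1→wind] = [9, 9, 7]
r2 m[φ1→fog] = [9, 9, 6]
r2 m[φ2→wind] = [5, 1, 4]
r2 m[φ3→sprk] = [6, 1, 5]
r2 m[φ4→wind] = [5, 3, 4]
r2 m[sprk→φ0] = [6, 1, 5]
r2 m[sprk→φ3] = [5, 9, 5]
r2 m[wind→φ0] = [225, 27, 112]
r2 m[wind→φ1] = [200, 27, 32]
r2 m[wind→φ2] = [360, 243, 56]
r2 m[wind→φ4] = [360, 81, 56]
r2 m[fog→φ1] = [1, 1, 1]
r3 m[φ0→sprk] = [1125, 1800, 900]
r3 m[φ0→wind] = [30, 25, 12]
r3 m[φ1→wind] = [9, 9, 7]
r3 m[φ1→fog] = [1800, 600, 1200]
r3 m[φ2→wind] = [5, 1, 4]
r3 m[φ3→sprk] = [6, 1, 5]
r3 m[φ4→wind] = [5, 3, 4]
r3 m[sprk→φ0] = [6, 1, 5]
r3 m[sprk→φ3] = [5, 9, 5]
r3 m[wind→φ0] = [225, 27, 112]
r3 m[wind→φ1] = [200, 27, 32]
r3 m[wind→φ2] = [360, 243, 56]
r3 m[wind→φ4] = [360, 81, 56]
r3 m[fog→φ1] = [1, 1, 1]
r4 m[φ0→sprk] = [1125, 1800, 900]
r4 m[φ0→wind] = [30, 25, 12]
r4 m[φ1→wind] = [9, 9, 7]
r4 m[φ1→fog] = [1800, 600, 1200]
r4 m[φ2→wind] = [5, 1, 4]
r4 m[φ3→sprk] = [6, 1, 5]
r4 m[φ4→wind] = [5, 3, 4]
r4 m[sprk→φ0] = [6, 1, 5]
r4 m[sprk→φ3] = [1125, 1800, 900]
r4 m[wind→φ0] = [225, 27, 112]
r4 m[wind→φ1] = [750, 75, 192]
r4 m[wind→φ2] = [1350, 675, 336]
r4 m[wind→φ4] = [1350, 225, 336]
r4 m[fog→φ1] = [1, 1, 1]
r5 m[φ0→sprk] = [1125, 1800, 900]
r5 m[φ0→wind] = [30, 25, 12]
r5 m[φ1→wind] = [9, 9, 7]
r5 m[φ1→fog] = [6750, 2250, 4500]
r5 m[φ2→wind] = [5, 1, 4]
r5 m[φ3→sprk] = [6, 1, 5]
r5 m[φ4→wind] = [5, 3, 4]
r5 m[sprk→φ0] = [6, 1, 5]
r5 m[sprk→φ3] = [1125, 1800, 900]
r5 m[wind→φ0] = [225, 27, 112]
r5 m[wind→φ1] = [750, 75, 192]
r5 m[wind→φ2] = [1350, 675, 336]
r5 m[wind→φ4] = [1350, 225, 336]
r5 m[fog→φ1] = [1, 1, 1]
r6 m[φ0→sprk] = [1125, 1800, 900]
r6 m[φ0→wind] = [30, 25, 12]
r6 m[φ1→wind] = [9, 9, 7]
r6 m[φ1→fog] = [6750, 2250, 4500]
r6 m[φ2→wind] = [5, 1, 4]
r6 m[φ3→sprk] = [6, 1, 5]
r6 m[φ4→wind] = [5, 3, 4]
r6 m[sprk→φ0] = [6, 1, 5]
r6 m[sprk→φ3] = [1125, 1800, 900]
r6 m[wind→φ0] = [225, 27, 112]
r6 m[wind→φ1] = [750, 75, 192]
r6 m[wind→φ2] = [1350, 675, 336]
r6 m[wind→φ4] = [1350, 225, 336]
r6 m[fog→φ1] = [1, 1, 1]
fixed point reached at round 6
traceback from sprk: (sprk=0, wind=0, fog=0), score=6750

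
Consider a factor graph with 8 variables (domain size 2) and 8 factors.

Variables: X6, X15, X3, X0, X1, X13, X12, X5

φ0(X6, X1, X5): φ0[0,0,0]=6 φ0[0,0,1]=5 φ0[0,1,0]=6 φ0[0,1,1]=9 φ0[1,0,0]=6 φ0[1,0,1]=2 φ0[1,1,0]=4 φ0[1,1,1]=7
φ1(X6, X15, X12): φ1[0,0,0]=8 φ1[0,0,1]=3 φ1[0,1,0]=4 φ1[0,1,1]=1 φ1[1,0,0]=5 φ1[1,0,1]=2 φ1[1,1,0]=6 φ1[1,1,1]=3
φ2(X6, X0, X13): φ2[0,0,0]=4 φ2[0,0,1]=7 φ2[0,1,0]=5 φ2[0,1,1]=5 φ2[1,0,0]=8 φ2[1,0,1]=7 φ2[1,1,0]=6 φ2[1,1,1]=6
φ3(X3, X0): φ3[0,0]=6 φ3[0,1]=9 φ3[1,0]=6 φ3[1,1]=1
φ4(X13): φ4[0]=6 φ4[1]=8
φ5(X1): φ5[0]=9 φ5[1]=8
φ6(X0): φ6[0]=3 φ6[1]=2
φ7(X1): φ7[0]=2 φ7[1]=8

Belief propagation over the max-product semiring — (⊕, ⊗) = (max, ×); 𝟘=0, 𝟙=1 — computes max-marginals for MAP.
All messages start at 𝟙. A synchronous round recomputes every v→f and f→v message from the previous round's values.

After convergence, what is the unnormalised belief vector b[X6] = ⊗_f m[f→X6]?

b[X6] = [4644864, 2709504]

init: all messages = 𝟙 over 2 values
r1 m[φ0→X6] = [9, 7]
r1 m[φ0→X1] = [6, 9]
r1 m[φ0→X5] = [6, 9]
r1 m[φ1→X6] = [8, 6]
r1 m[φ1→X15] = [8, 6]
r1 m[φ1→X12] = [8, 3]
r1 m[φ2→X6] = [7, 8]
r1 m[φ2→X0] = [8, 6]
r1 m[φ2→X13] = [8, 7]
r1 m[φ3→X3] = [9, 6]
r1 m[φ3→X0] = [6, 9]
r1 m[φ4→X13] = [6, 8]
r1 m[φ5→X1] = [9, 8]
r1 m[φ6→X0] = [3, 2]
r1 m[φ7→X1] = [2, 8]
r1 m[X6→φ0] = [1, 1]
r1 m[X6→φ1] = [1, 1]
r1 m[X6→φ2] = [1, 1]
r1 m[X15→φ1] = [1, 1]
r1 m[X3→φ3] = [1, 1]
r1 m[X0→φ2] = [1, 1]
r1 m[X0→φ3] = [1, 1]
r1 m[X0→φ6] = [1, 1]
r1 m[X1→φ0] = [1, 1]
r1 m[X1→φ5] = [1, 1]
r1 m[X1→φ7] = [1, 1]
r1 m[X13→φ2] = [1, 1]
r1 m[X13→φ4] = [1, 1]
r1 m[X12→φ1] = [1, 1]
r1 m[X5→φ0] = [1, 1]
r2 m[φ0→X6] = [9, 7]
r2 m[φ0→X1] = [6, 9]
r2 m[φ0→X5] = [6, 9]
r2 m[φ1→X6] = [8, 6]
r2 m[φ1→X15] = [8, 6]
r2 m[φ1→X12] = [8, 3]
r2 m[φ2→X6] = [7, 8]
r2 m[φ2→X0] = [8, 6]
r2 m[φ2→X13] = [8, 7]
r2 m[φ3→X3] = [9, 6]
r2 m[φ3→X0] = [6, 9]
r2 m[φ4→X13] = [6, 8]
r2 m[φ5→X1] = [9, 8]
r2 m[φ6→X0] = [3, 2]
r2 m[φ7→X1] = [2, 8]
r2 m[X6→φ0] = [56, 48]
r2 m[X6→φ1] = [63, 56]
r2 m[X6→φ2] = [72, 42]
r2 m[X15→φ1] = [1, 1]
r2 m[X3→φ3] = [1, 1]
r2 m[X0→φ2] = [18, 18]
r2 m[X0→φ3] = [24, 12]
r2 m[X0→φ6] = [48, 54]
r2 m[X1→φ0] = [18, 64]
r2 m[X1→φ5] = [12, 72]
r2 m[X1→φ7] = [54, 72]
r2 m[X13→φ2] = [6, 8]
r2 m[X13→φ4] = [8, 7]
r2 m[X12→φ1] = [1, 1]
r2 m[X5→φ0] = [1, 1]
r3 m[φ0→X6] = [576, 448]
r3 m[φ0→X1] = [336, 504]
r3 m[φ0→X5] = [21504, 32256]
r3 m[φ1→X6] = [8, 6]
r3 m[φ1→X15] = [504, 336]
r3 m[φ1→X12] = [504, 189]
r3 m[φ2→X6] = [1008, 1008]
r3 m[φ2→X0] = [4032, 2880]
r3 m[φ2→X13] = [6480, 9072]
r3 m[φ3→X3] = [144, 144]
r3 m[φ3→X0] = [6, 9]
r3 m[φ4→X13] = [6, 8]
r3 m[φ5→X1] = [9, 8]
r3 m[φ6→X0] = [3, 2]
r3 m[φ7→X1] = [2, 8]
r3 m[X6→φ0] = [56, 48]
r3 m[X6→φ1] = [63, 56]
r3 m[X6→φ2] = [72, 42]
r3 m[X15→φ1] = [1, 1]
r3 m[X3→φ3] = [1, 1]
r3 m[X0→φ2] = [18, 18]
r3 m[X0→φ3] = [24, 12]
r3 m[X0→φ6] = [48, 54]
r3 m[X1→φ0] = [18, 64]
r3 m[X1→φ5] = [12, 72]
r3 m[X1→φ7] = [54, 72]
r3 m[X13→φ2] = [6, 8]
r3 m[X13→φ4] = [8, 7]
r3 m[X12→φ1] = [1, 1]
r3 m[X5→φ0] = [1, 1]
r4 m[φ0→X6] = [576, 448]
r4 m[φ0→X1] = [336, 504]
r4 m[φ0→X5] = [21504, 32256]
r4 m[φ1→X6] = [8, 6]
r4 m[φ1→X15] = [504, 336]
r4 m[φ1→X12] = [504, 189]
r4 m[φ2→X6] = [1008, 1008]
r4 m[φ2→X0] = [4032, 2880]
r4 m[φ2→X13] = [6480, 9072]
r4 m[φ3→X3] = [144, 144]
r4 m[φ3→X0] = [6, 9]
r4 m[φ4→X13] = [6, 8]
r4 m[φ5→X1] = [9, 8]
r4 m[φ6→X0] = [3, 2]
r4 m[φ7→X1] = [2, 8]
r4 m[X6→φ0] = [8064, 6048]
r4 m[X6→φ1] = [580608, 451584]
r4 m[X6→φ2] = [4608, 2688]
r4 m[X15→φ1] = [1, 1]
r4 m[X3→φ3] = [1, 1]
r4 m[X0→φ2] = [18, 18]
r4 m[X0→φ3] = [12096, 5760]
r4 m[X0→φ6] = [24192, 25920]
r4 m[X1→φ0] = [18, 64]
r4 m[X1→φ5] = [672, 4032]
r4 m[X1→φ7] = [3024, 4032]
r4 m[X13→φ2] = [6, 8]
r4 m[X13→φ4] = [6480, 9072]
r4 m[X12→φ1] = [1, 1]
r4 m[X5→φ0] = [1, 1]
r5 m[φ0→X6] = [576, 448]
r5 m[φ0→X1] = [48384, 72576]
r5 m[φ0→X5] = [3096576, 4644864]
r5 m[φ1→X6] = [8, 6]
r5 m[φ1→X15] = [4644864, 2709504]
r5 m[φ1→X12] = [4644864, 1741824]
r5 m[φ2→X6] = [1008, 1008]
r5 m[φ2→X0] = [258048, 184320]
r5 m[φ2→X13] = [414720, 580608]
r5 m[φ3→X3] = [72576, 72576]
r5 m[φ3→X0] = [6, 9]
r5 m[φ4→X13] = [6, 8]
r5 m[φ5→X1] = [9, 8]
r5 m[φ6→X0] = [3, 2]
r5 m[φ7→X1] = [2, 8]
r5 m[X6→φ0] = [8064, 6048]
r5 m[X6→φ1] = [580608, 451584]
r5 m[X6→φ2] = [4608, 2688]
r5 m[X15→φ1] = [1, 1]
r5 m[X3→φ3] = [1, 1]
r5 m[X0→φ2] = [18, 18]
r5 m[X0→φ3] = [12096, 5760]
r5 m[X0→φ6] = [24192, 25920]
r5 m[X1→φ0] = [18, 64]
r5 m[X1→φ5] = [672, 4032]
r5 m[X1→φ7] = [3024, 4032]
r5 m[X13→φ2] = [6, 8]
r5 m[X13→φ4] = [6480, 9072]
r5 m[X12→φ1] = [1, 1]
r5 m[X5→φ0] = [1, 1]
r6 m[φ0→X6] = [576, 448]
r6 m[φ0→X1] = [48384, 72576]
r6 m[φ0→X5] = [3096576, 4644864]
r6 m[φ1→X6] = [8, 6]
r6 m[φ1→X15] = [4644864, 2709504]
r6 m[φ1→X12] = [4644864, 1741824]
r6 m[φ2→X6] = [1008, 1008]
r6 m[φ2→X0] = [258048, 184320]
r6 m[φ2→X13] = [414720, 580608]
r6 m[φ3→X3] = [72576, 72576]
r6 m[φ3→X0] = [6, 9]
r6 m[φ4→X13] = [6, 8]
r6 m[φ5→X1] = [9, 8]
r6 m[φ6→X0] = [3, 2]
r6 m[φ7→X1] = [2, 8]
r6 m[X6→φ0] = [8064, 6048]
r6 m[X6→φ1] = [580608, 451584]
r6 m[X6→φ2] = [4608, 2688]
r6 m[X15→φ1] = [1, 1]
r6 m[X3→φ3] = [1, 1]
r6 m[X0→φ2] = [18, 18]
r6 m[X0→φ3] = [774144, 368640]
r6 m[X0→φ6] = [1548288, 1658880]
r6 m[X1→φ0] = [18, 64]
r6 m[X1→φ5] = [96768, 580608]
r6 m[X1→φ7] = [435456, 580608]
r6 m[X13→φ2] = [6, 8]
r6 m[X13→φ4] = [414720, 580608]
r6 m[X12→φ1] = [1, 1]
r6 m[X5→φ0] = [1, 1]
r7 m[φ0→X6] = [576, 448]
r7 m[φ0→X1] = [48384, 72576]
r7 m[φ0→X5] = [3096576, 4644864]
r7 m[φ1→X6] = [8, 6]
r7 m[φ1→X15] = [4644864, 2709504]
r7 m[φ1→X12] = [4644864, 1741824]
r7 m[φ2→X6] = [1008, 1008]
r7 m[φ2→X0] = [258048, 184320]
r7 m[φ2→X13] = [414720, 580608]
r7 m[φ3→X3] = [4644864, 4644864]
r7 m[φ3→X0] = [6, 9]
r7 m[φ4→X13] = [6, 8]
r7 m[φ5→X1] = [9, 8]
r7 m[φ6→X0] = [3, 2]
r7 m[φ7→X1] = [2, 8]
r7 m[X6→φ0] = [8064, 6048]
r7 m[X6→φ1] = [580608, 451584]
r7 m[X6→φ2] = [4608, 2688]
r7 m[X15→φ1] = [1, 1]
r7 m[X3→φ3] = [1, 1]
r7 m[X0→φ2] = [18, 18]
r7 m[X0→φ3] = [774144, 368640]
r7 m[X0→φ6] = [1548288, 1658880]
r7 m[X1→φ0] = [18, 64]
r7 m[X1→φ5] = [96768, 580608]
r7 m[X1→φ7] = [435456, 580608]
r7 m[X13→φ2] = [6, 8]
r7 m[X13→φ4] = [414720, 580608]
r7 m[X12→φ1] = [1, 1]
r7 m[X5→φ0] = [1, 1]
r8 m[φ0→X6] = [576, 448]
r8 m[φ0→X1] = [48384, 72576]
r8 m[φ0→X5] = [3096576, 4644864]
r8 m[φ1→X6] = [8, 6]
r8 m[φ1→X15] = [4644864, 2709504]
r8 m[φ1→X12] = [4644864, 1741824]
r8 m[φ2→X6] = [1008, 1008]
r8 m[φ2→X0] = [258048, 184320]
r8 m[φ2→X13] = [414720, 580608]
r8 m[φ3→X3] = [4644864, 4644864]
r8 m[φ3→X0] = [6, 9]
r8 m[φ4→X13] = [6, 8]
r8 m[φ5→X1] = [9, 8]
r8 m[φ6→X0] = [3, 2]
r8 m[φ7→X1] = [2, 8]
r8 m[X6→φ0] = [8064, 6048]
r8 m[X6→φ1] = [580608, 451584]
r8 m[X6→φ2] = [4608, 2688]
r8 m[X15→φ1] = [1, 1]
r8 m[X3→φ3] = [1, 1]
r8 m[X0→φ2] = [18, 18]
r8 m[X0→φ3] = [774144, 368640]
r8 m[X0→φ6] = [1548288, 1658880]
r8 m[X1→φ0] = [18, 64]
r8 m[X1→φ5] = [96768, 580608]
r8 m[X1→φ7] = [435456, 580608]
r8 m[X13→φ2] = [6, 8]
r8 m[X13→φ4] = [414720, 580608]
r8 m[X12→φ1] = [1, 1]
r8 m[X5→φ0] = [1, 1]
fixed point reached at round 8
b[X6] = ⊗ incoming = [4644864, 2709504]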